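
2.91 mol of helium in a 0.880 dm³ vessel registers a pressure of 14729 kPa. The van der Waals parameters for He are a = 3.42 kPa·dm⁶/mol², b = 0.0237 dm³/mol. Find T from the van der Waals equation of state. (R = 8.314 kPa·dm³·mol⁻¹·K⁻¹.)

T = (P + a n²/V²)(V − nb)/(nR)
P + a n²/V² = 14729 + (3.42)(2.91)²/(0.880)² = 14766 kPa
V − nb = 0.880 − (2.91)(0.0237) = 0.81103 dm³
T = (14766)(0.81103)/((2.91)(8.314)) = 495.0 K

T ≈ 495.0 K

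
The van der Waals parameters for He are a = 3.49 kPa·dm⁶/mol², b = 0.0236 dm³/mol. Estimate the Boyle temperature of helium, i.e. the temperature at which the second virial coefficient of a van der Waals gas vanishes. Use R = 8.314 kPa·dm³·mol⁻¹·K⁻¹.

T_B ≈ 17.79 K

For a van der Waals gas the second virial coefficient B₂ = b − a/(RT) vanishes at T_B = a/(Rb).
T_B = 3.49/(8.314×0.0236) = 3.49/0.19621 = 17.79 K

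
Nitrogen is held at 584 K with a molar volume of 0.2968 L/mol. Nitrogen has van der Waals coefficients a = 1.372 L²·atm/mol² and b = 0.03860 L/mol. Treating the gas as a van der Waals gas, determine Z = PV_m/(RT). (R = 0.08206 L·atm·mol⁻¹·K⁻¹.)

P = RT/(V_m − b) − a/V_m² = (0.08206)(584)/(0.2968 − 0.03860) − 1.372/(0.2968)²
  = 47.923/0.25820 − 15.575 = 185.60 − 15.575 = 170.03 atm
Z = PV_m/(RT) = (170.03)(0.2968)/((0.08206)(584)) = 50.465/47.923 = 1.053

Z ≈ 1.053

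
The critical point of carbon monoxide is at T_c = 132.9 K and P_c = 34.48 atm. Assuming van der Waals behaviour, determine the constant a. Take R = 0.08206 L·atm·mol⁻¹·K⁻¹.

From T_c = 8a/(27Rb) and P_c = a/(27b²): a = 27 R² T_c²/(64 P_c).
a = 27×(0.08206)²×(132.9)²/(64×34.48) = 3211.3/2206.7 = 1.455 L²·atm/mol²

a ≈ 1.455 L²·atm/mol²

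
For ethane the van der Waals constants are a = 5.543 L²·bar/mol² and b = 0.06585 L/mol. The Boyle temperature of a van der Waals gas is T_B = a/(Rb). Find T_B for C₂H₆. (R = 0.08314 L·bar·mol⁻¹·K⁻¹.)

For a van der Waals gas the second virial coefficient B₂ = b − a/(RT) vanishes at T_B = a/(Rb).
T_B = 5.543/(0.08314×0.06585) = 5.543/0.0054748 = 1012 K

T_B ≈ 1012 K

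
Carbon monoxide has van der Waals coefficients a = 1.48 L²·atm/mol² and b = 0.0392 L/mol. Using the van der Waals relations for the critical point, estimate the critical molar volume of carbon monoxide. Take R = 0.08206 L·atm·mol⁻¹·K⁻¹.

V_m,c ≈ 0.1176 L/mol

For a van der Waals gas, V_m,c = 3b.
V_m,c = 3×0.0392 = 0.1176 L/mol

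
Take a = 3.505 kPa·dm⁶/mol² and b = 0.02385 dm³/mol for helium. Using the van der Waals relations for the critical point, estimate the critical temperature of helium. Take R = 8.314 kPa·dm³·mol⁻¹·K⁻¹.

For a van der Waals gas, T_c = 8a/(27Rb).
T_c = 8×3.505/(27×8.314×0.02385) = 28.040/5.3538 = 5.237 K

T_c ≈ 5.237 K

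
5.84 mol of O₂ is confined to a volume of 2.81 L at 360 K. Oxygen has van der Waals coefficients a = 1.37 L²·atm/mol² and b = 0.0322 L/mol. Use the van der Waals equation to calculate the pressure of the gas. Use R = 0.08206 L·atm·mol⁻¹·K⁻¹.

P ≈ 59.88 atm

P = nRT/(V − nb) − a n²/V²
nRT/(V − nb) = (5.84)(0.08206)(360)/(2.81 − 5.84×0.0322) = 172.52/2.6220 = 65.797 atm
a n²/V² = (1.37)(5.84)²/(2.81)² = 5.9174 atm
P = 65.797 − 5.9174 = 59.88 atm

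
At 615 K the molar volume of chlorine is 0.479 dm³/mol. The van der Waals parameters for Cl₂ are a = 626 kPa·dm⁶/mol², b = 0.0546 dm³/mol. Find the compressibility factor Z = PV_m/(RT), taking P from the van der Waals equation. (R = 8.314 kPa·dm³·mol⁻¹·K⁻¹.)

Z ≈ 0.8731

P = RT/(V_m − b) − a/V_m² = (8.314)(615)/(0.479 − 0.0546) − 626/(0.479)²
  = 5113.1/0.42440 − 2728.4 = 12048 − 2728.4 = 9320 kPa
Z = PV_m/(RT) = (9320)(0.479)/((8.314)(615)) = 4464.3/5113.1 = 0.8731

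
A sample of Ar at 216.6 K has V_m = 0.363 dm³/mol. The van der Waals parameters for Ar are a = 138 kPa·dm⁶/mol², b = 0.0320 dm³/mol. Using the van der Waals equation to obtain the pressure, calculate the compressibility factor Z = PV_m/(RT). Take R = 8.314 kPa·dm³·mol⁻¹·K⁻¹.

Z ≈ 0.8856

P = RT/(V_m − b) − a/V_m² = (8.314)(216.6)/(0.363 − 0.0320) − 138/(0.363)²
  = 1800.8/0.33100 − 1047.3 = 5440.5 − 1047.3 = 4393.2 kPa
Z = PV_m/(RT) = (4393.2)(0.363)/((8.314)(216.6)) = 1594.7/1800.8 = 0.8856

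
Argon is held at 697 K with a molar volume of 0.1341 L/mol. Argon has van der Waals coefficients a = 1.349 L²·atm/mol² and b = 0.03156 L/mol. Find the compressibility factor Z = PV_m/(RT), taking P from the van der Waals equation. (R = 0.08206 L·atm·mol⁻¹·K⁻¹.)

Z ≈ 1.132

P = RT/(V_m − b) − a/V_m² = (0.08206)(697)/(0.1341 − 0.03156) − 1.349/(0.1341)²
  = 57.196/0.10254 − 75.016 = 557.79 − 75.016 = 482.77 atm
Z = PV_m/(RT) = (482.77)(0.1341)/((0.08206)(697)) = 64.739/57.196 = 1.132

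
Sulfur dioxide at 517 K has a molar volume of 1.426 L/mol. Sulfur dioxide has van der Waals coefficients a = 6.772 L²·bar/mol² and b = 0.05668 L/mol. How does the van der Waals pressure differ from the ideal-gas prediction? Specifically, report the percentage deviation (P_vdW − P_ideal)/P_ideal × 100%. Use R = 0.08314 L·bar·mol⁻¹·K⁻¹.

Ideal: P_ideal = RT/V_m = (0.08314)(517)/1.426 = 30.1426 bar
vdW: P = RT/(V_m − b) − a/V_m² = 42.9834/1.36932 − 6.772/2.03348 = 31.3903 − 3.33025 = 28.0601 bar
% deviation = (28.0601 − 30.1426)/30.1426 × 100% = -6.91%

-6.91 %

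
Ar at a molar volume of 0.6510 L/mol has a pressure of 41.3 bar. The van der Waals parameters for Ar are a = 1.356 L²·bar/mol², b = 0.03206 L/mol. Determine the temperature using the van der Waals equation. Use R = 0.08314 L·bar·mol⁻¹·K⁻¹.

T ≈ 331.3 K

T = (P + a/V_m²)(V_m − b)/R
P + a/V_m² = 41.3 + 1.356/(0.6510)² = 44.500 bar
V_m − b = 0.6510 − 0.03206 = 0.61894 L/mol
T = (44.500)(0.61894)/0.08314 = 331.3 K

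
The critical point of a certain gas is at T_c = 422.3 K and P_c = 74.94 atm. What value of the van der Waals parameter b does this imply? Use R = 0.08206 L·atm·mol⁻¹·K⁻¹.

From T_c = 8a/(27Rb) and P_c = a/(27b²): b = R T_c/(8 P_c).
b = (0.08206)(422.3)/(8×74.94) = 34.654/599.52 = 0.05780 L/mol

b ≈ 0.05780 L/mol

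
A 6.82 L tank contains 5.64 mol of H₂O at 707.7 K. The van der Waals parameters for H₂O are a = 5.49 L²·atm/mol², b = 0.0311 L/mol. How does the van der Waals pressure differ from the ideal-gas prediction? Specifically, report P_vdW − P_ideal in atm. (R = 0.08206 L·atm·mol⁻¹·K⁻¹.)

Ideal: P_ideal = nRT/V = (5.64)(0.08206)(707.7)/6.82 = 48.0259 atm
vdW: P = nRT/(V − nb) − a n²/V² = 327.537/6.64460 − 174.635/46.5124 = 49.2937 − 3.75459 = 45.5391 atm
ΔP = 45.5391 − 48.0259 = -2.487 atm

ΔP ≈ -2.487 atm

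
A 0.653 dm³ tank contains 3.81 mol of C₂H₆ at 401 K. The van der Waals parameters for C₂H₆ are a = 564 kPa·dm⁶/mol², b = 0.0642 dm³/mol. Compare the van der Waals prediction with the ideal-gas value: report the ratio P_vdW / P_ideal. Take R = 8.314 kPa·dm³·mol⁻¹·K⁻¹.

Ideal: P_ideal = nRT/V = (3.81)(8.314)(401)/0.653 = 19452.1 kPa
vdW: P = nRT/(V − nb) − a n²/V² = 12702.2/0.408398 − 8187.08/0.426409 = 31102.5 − 19200.1 = 11902.4 kPa
Ratio = 11902.4/19452.1 = 0.6119

P_vdW / P_ideal ≈ 0.6119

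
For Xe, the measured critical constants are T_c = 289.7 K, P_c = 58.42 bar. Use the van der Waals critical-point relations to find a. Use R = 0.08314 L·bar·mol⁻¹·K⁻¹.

From T_c = 8a/(27Rb) and P_c = a/(27b²): a = 27 R² T_c²/(64 P_c).
a = 27×(0.08314)²×(289.7)²/(64×58.42) = 15663/3738.9 = 4.189 L²·bar/mol²

a ≈ 4.189 L²·bar/mol²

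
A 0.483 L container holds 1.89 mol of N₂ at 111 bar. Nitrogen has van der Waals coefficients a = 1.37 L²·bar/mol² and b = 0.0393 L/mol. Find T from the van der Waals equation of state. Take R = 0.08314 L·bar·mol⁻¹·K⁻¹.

T ≈ 343.3 K

T = (P + a n²/V²)(V − nb)/(nR)
P + a n²/V² = 111 + (1.37)(1.89)²/(0.483)² = 131.98 bar
V − nb = 0.483 − (1.89)(0.0393) = 0.40872 L
T = (131.98)(0.40872)/((1.89)(0.08314)) = 343.3 K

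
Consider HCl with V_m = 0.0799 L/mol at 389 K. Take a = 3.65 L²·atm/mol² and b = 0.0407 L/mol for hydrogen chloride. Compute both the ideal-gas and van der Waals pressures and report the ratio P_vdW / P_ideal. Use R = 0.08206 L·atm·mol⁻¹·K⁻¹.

P_vdW / P_ideal ≈ 0.6072

Ideal: P_ideal = RT/V_m = (0.08206)(389)/0.0799 = 399.516 atm
vdW: P = RT/(V_m − b) − a/V_m² = 31.9213/0.0392000 − 3.65/0.00638401 = 814.319 − 571.741 = 242.578 atm
Ratio = 242.578/399.516 = 0.6072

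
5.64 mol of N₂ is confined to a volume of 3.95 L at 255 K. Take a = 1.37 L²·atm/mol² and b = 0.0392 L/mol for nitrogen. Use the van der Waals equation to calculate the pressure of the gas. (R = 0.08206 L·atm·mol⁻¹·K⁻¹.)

P ≈ 28.86 atm

P = nRT/(V − nb) − a n²/V²
nRT/(V − nb) = (5.64)(0.08206)(255)/(3.95 − 5.64×0.0392) = 118.02/3.7289 = 31.650 atm
a n²/V² = (1.37)(5.64)²/(3.95)² = 2.7931 atm
P = 31.650 − 2.7931 = 28.86 atm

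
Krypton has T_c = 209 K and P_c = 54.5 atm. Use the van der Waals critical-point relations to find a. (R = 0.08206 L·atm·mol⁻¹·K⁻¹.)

a ≈ 2.277 L²·atm/mol²

From T_c = 8a/(27Rb) and P_c = a/(27b²): a = 27 R² T_c²/(64 P_c).
a = 27×(0.08206)²×(209)²/(64×54.5) = 7941.8/3488.0 = 2.277 L²·atm/mol²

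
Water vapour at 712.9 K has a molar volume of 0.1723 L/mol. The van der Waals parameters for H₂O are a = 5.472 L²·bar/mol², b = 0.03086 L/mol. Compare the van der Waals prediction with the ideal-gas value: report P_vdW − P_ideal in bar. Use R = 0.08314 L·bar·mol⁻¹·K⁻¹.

Ideal: P_ideal = RT/V_m = (0.08314)(712.9)/0.1723 = 343.996 bar
vdW: P = RT/(V_m − b) − a/V_m² = 59.2705/0.141440 − 5.472/0.0296873 = 419.050 − 184.321 = 234.729 bar
ΔP = 234.729 − 343.996 = -109.3 bar

ΔP ≈ -109.3 bar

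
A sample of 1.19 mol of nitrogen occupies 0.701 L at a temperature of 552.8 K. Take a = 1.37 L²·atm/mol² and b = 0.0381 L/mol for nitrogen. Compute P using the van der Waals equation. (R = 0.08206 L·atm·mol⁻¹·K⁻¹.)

P = nRT/(V − nb) − a n²/V²
nRT/(V − nb) = (1.19)(0.08206)(552.8)/(0.701 − 1.19×0.0381) = 53.982/0.65566 = 82.332 atm
a n²/V² = (1.37)(1.19)²/(0.701)² = 3.9480 atm
P = 82.332 − 3.9480 = 78.38 atm

P ≈ 78.38 atm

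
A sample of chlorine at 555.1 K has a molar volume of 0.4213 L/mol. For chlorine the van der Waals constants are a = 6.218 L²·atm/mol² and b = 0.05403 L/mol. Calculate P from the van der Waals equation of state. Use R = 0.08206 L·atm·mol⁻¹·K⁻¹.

P = RT/(V_m − b) − a/V_m²
RT/(V_m − b) = (0.08206)(555.1)/(0.4213 − 0.05403) = 45.552/0.36727 = 124.03 atm
a/V_m² = 6.218/(0.4213)² = 35.032 atm
P = 124.03 − 35.032 = 89.00 atm

P ≈ 89.00 atm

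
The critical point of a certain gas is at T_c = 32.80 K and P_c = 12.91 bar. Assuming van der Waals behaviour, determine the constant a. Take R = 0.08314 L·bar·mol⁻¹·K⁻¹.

From T_c = 8a/(27Rb) and P_c = a/(27b²): a = 27 R² T_c²/(64 P_c).
a = 27×(0.08314)²×(32.80)²/(64×12.91) = 200.79/826.24 = 0.2430 L²·bar/mol²

a ≈ 0.2430 L²·bar/mol²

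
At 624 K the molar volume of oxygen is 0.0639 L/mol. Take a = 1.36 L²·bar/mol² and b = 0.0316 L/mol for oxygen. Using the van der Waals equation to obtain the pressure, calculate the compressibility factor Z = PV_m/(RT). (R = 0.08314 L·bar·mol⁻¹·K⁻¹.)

Z ≈ 1.568

P = RT/(V_m − b) − a/V_m² = (0.08314)(624)/(0.0639 − 0.0316) − 1.36/(0.0639)²
  = 51.879/0.032300 − 333.07 = 1606.2 − 333.07 = 1273.1 bar
Z = PV_m/(RT) = (1273.1)(0.0639)/((0.08314)(624)) = 81.351/51.879 = 1.568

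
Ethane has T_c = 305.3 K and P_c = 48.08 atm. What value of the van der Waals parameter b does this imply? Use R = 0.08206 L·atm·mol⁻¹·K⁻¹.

b ≈ 0.06513 L/mol

From T_c = 8a/(27Rb) and P_c = a/(27b²): b = R T_c/(8 P_c).
b = (0.08206)(305.3)/(8×48.08) = 25.053/384.64 = 0.06513 L/mol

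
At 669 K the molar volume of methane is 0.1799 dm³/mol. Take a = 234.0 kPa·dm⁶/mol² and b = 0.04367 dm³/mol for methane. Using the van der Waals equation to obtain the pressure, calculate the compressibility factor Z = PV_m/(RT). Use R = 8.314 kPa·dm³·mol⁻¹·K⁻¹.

P = RT/(V_m − b) − a/V_m² = (8.314)(669)/(0.1799 − 0.04367) − 234.0/(0.1799)²
  = 5562.1/0.13623 − 7230.3 = 40829 − 7230.3 = 33599 kPa
Z = PV_m/(RT) = (33599)(0.1799)/((8.314)(669)) = 6044.5/5562.1 = 1.087

Z ≈ 1.087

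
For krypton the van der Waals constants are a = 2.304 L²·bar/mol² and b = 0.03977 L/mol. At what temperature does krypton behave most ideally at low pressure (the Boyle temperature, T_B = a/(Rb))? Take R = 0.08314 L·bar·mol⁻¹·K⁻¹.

For a van der Waals gas the second virial coefficient B₂ = b − a/(RT) vanishes at T_B = a/(Rb).
T_B = 2.304/(0.08314×0.03977) = 2.304/0.0033065 = 696.8 K

T_B ≈ 696.8 K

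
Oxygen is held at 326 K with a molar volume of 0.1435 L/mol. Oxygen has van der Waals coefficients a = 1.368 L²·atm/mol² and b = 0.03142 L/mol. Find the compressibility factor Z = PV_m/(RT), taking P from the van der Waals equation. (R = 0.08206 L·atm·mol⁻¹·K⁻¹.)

Z ≈ 0.9240

P = RT/(V_m − b) − a/V_m² = (0.08206)(326)/(0.1435 − 0.03142) − 1.368/(0.1435)²
  = 26.752/0.11208 − 66.433 = 238.69 − 66.433 = 172.26 atm
Z = PV_m/(RT) = (172.26)(0.1435)/((0.08206)(326)) = 24.719/26.752 = 0.9240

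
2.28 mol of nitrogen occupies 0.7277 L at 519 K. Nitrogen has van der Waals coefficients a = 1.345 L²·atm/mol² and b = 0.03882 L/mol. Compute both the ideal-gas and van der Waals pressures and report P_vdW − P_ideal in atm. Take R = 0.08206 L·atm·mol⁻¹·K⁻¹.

Ideal: P_ideal = nRT/V = (2.28)(0.08206)(519)/0.7277 = 133.439 atm
vdW: P = nRT/(V − nb) − a n²/V² = 97.1032/0.639190 − 6.99185/0.529547 = 151.916 − 13.2035 = 138.713 atm
ΔP = 138.713 − 133.439 = 5.27 atm

ΔP ≈ 5.27 atm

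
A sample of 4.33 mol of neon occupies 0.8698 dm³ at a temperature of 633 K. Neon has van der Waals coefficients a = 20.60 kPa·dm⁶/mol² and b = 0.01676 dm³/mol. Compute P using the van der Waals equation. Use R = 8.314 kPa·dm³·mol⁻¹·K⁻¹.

P ≈ 28073 kPa

P = nRT/(V − nb) − a n²/V²
nRT/(V − nb) = (4.33)(8.314)(633)/(0.8698 − 4.33×0.01676) = 22788/0.79723 = 28584 kPa
a n²/V² = (20.60)(4.33)²/(0.8698)² = 510.51 kPa
P = 28584 − 510.51 = 28073 kPa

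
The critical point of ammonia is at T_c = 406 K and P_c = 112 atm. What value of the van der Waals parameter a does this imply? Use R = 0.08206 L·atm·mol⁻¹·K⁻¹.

From T_c = 8a/(27Rb) and P_c = a/(27b²): a = 27 R² T_c²/(64 P_c).
a = 27×(0.08206)²×(406)²/(64×112) = 29969/7168.0 = 4.181 L²·atm/mol²

a ≈ 4.181 L²·atm/mol²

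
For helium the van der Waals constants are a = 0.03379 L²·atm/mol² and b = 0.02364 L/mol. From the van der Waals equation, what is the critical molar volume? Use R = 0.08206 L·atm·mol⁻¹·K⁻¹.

V_m,c ≈ 0.07092 L/mol

For a van der Waals gas, V_m,c = 3b.
V_m,c = 3×0.02364 = 0.07092 L/mol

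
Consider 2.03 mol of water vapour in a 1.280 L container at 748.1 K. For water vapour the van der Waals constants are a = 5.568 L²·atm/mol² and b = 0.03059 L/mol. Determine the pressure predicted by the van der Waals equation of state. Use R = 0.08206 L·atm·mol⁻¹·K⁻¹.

P ≈ 88.32 atm

P = nRT/(V − nb) − a n²/V²
nRT/(V − nb) = (2.03)(0.08206)(748.1)/(1.280 − 2.03×0.03059) = 124.62/1.2179 = 102.32 atm
a n²/V² = (5.568)(2.03)²/(1.280)² = 14.005 atm
P = 102.32 − 14.005 = 88.32 atm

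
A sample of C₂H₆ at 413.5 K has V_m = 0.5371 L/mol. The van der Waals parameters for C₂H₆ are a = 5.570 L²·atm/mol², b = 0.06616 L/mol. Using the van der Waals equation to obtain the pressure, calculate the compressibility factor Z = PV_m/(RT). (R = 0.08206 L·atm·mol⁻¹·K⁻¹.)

Z ≈ 0.8349

P = RT/(V_m − b) − a/V_m² = (0.08206)(413.5)/(0.5371 − 0.06616) − 5.570/(0.5371)²
  = 33.932/0.47094 − 19.308 = 72.052 − 19.308 = 52.744 atm
Z = PV_m/(RT) = (52.744)(0.5371)/((0.08206)(413.5)) = 28.329/33.932 = 0.8349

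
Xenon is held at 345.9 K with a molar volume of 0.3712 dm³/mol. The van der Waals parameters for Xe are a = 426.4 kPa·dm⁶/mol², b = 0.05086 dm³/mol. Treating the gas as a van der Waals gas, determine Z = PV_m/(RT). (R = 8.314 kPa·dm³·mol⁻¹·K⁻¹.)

P = RT/(V_m − b) − a/V_m² = (8.314)(345.9)/(0.3712 − 0.05086) − 426.4/(0.3712)²
  = 2875.8/0.32034 − 3094.6 = 8977.3 − 3094.6 = 5882.7 kPa
Z = PV_m/(RT) = (5882.7)(0.3712)/((8.314)(345.9)) = 2183.7/2875.8 = 0.7593

Z ≈ 0.7593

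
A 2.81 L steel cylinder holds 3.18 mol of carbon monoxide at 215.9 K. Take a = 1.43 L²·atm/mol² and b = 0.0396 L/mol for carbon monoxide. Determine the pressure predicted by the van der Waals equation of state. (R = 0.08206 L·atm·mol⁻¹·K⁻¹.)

P ≈ 19.16 atm

P = nRT/(V − nb) − a n²/V²
nRT/(V − nb) = (3.18)(0.08206)(215.9)/(2.81 − 3.18×0.0396) = 56.339/2.6841 = 20.990 atm
a n²/V² = (1.43)(3.18)²/(2.81)² = 1.8314 atm
P = 20.990 − 1.8314 = 19.16 atm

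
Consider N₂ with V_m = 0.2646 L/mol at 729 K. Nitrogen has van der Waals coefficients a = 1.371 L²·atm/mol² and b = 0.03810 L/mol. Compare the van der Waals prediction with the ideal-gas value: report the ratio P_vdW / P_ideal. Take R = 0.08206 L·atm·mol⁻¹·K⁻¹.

P_vdW / P_ideal ≈ 1.082

Ideal: P_ideal = RT/V_m = (0.08206)(729)/0.2646 = 226.084 atm
vdW: P = RT/(V_m − b) − a/V_m² = 59.8217/0.226500 − 1.371/0.0700132 = 264.113 − 19.5820 = 244.531 atm
Ratio = 244.531/226.084 = 1.082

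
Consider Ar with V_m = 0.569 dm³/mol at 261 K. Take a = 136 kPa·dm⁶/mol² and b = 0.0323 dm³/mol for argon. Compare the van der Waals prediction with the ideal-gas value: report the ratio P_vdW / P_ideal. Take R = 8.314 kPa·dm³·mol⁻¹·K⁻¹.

P_vdW / P_ideal ≈ 0.9500

Ideal: P_ideal = RT/V_m = (8.314)(261)/0.569 = 3813.63 kPa
vdW: P = RT/(V_m − b) − a/V_m² = 2169.95/0.536700 − 136/0.323761 = 4043.13 − 420.063 = 3623.07 kPa
Ratio = 3623.07/3813.63 = 0.9500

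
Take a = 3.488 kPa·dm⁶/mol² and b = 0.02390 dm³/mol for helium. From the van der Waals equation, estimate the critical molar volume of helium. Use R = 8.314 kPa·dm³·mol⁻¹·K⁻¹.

For a van der Waals gas, V_m,c = 3b.
V_m,c = 3×0.02390 = 0.07170 dm³/mol

V_m,c ≈ 0.07170 dm³/mol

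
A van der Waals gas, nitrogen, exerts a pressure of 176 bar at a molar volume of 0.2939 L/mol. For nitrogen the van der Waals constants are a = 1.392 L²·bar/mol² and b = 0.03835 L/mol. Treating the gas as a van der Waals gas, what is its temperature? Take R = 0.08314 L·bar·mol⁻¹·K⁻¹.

T = (P + a/V_m²)(V_m − b)/R
P + a/V_m² = 176 + 1.392/(0.2939)² = 192.12 bar
V_m − b = 0.2939 − 0.03835 = 0.25555 L/mol
T = (192.12)(0.25555)/0.08314 = 590.5 K

T ≈ 590.5 K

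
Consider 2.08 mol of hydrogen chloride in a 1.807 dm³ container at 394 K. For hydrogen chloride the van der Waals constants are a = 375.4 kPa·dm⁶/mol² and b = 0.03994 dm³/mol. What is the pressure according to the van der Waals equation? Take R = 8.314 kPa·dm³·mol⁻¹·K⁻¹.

P ≈ 3455 kPa

P = nRT/(V − nb) − a n²/V²
nRT/(V − nb) = (2.08)(8.314)(394)/(1.807 − 2.08×0.03994) = 6813.5/1.7239 = 3952.4 kPa
a n²/V² = (375.4)(2.08)²/(1.807)² = 497.40 kPa
P = 3952.4 − 497.40 = 3455 kPa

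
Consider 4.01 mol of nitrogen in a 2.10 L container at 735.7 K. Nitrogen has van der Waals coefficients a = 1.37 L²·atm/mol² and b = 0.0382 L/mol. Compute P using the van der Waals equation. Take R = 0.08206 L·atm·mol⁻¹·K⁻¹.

P = nRT/(V − nb) − a n²/V²
nRT/(V − nb) = (4.01)(0.08206)(735.7)/(2.10 − 4.01×0.0382) = 242.09/1.9468 = 124.35 atm
a n²/V² = (1.37)(4.01)²/(2.10)² = 4.9954 atm
P = 124.35 − 4.9954 = 119.4 atm

P ≈ 119.4 atm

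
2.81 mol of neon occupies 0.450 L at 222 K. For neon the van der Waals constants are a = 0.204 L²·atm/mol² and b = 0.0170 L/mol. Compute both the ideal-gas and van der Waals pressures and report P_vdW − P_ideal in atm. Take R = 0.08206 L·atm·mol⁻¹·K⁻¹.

Ideal: P_ideal = nRT/V = (2.81)(0.08206)(222)/0.450 = 113.757 atm
vdW: P = nRT/(V − nb) − a n²/V² = 51.1907/0.402230 − 1.61080/0.202500 = 127.267 − 7.95457 = 119.312 atm
ΔP = 119.312 − 113.757 = 5.56 atm

ΔP ≈ 5.56 atm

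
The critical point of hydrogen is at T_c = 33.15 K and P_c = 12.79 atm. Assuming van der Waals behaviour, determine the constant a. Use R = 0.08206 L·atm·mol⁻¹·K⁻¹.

a ≈ 0.2441 L²·atm/mol²

From T_c = 8a/(27Rb) and P_c = a/(27b²): a = 27 R² T_c²/(64 P_c).
a = 27×(0.08206)²×(33.15)²/(64×12.79) = 199.80/818.56 = 0.2441 L²·atm/mol²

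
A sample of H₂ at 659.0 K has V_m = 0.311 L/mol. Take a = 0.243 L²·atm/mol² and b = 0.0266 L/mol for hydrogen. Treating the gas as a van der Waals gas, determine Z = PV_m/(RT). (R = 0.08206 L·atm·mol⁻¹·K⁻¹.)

Z ≈ 1.079

P = RT/(V_m − b) − a/V_m² = (0.08206)(659.0)/(0.311 − 0.0266) − 0.243/(0.311)²
  = 54.078/0.28440 − 2.5124 = 190.15 − 2.5124 = 187.64 atm
Z = PV_m/(RT) = (187.64)(0.311)/((0.08206)(659.0)) = 58.356/54.078 = 1.079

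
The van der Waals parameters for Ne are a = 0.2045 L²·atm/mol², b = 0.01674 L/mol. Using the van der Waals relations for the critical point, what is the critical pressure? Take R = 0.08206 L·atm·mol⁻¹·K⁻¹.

For a van der Waals gas, P_c = a/(27b²).
P_c = 0.2045/(27×(0.01674)²) = 0.2045/0.0075661 = 27.03 atm

P_c ≈ 27.03 atm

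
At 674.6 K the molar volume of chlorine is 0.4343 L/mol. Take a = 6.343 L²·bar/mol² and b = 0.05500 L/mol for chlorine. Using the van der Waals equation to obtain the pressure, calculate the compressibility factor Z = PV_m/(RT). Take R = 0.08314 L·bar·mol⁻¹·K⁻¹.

P = RT/(V_m − b) − a/V_m² = (0.08314)(674.6)/(0.4343 − 0.05500) − 6.343/(0.4343)²
  = 56.086/0.37930 − 33.629 = 147.87 − 33.629 = 114.24 bar
Z = PV_m/(RT) = (114.24)(0.4343)/((0.08314)(674.6)) = 49.614/56.086 = 0.8846

Z ≈ 0.8846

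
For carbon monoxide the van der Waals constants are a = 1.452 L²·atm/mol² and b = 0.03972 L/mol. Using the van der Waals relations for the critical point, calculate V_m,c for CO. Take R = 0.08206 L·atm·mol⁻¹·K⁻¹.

V_m,c ≈ 0.1192 L/mol

For a van der Waals gas, V_m,c = 3b.
V_m,c = 3×0.03972 = 0.1192 L/mol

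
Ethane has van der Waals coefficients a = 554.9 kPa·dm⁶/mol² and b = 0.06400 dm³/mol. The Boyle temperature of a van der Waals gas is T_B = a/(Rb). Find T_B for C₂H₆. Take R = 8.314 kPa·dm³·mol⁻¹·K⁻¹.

For a van der Waals gas the second virial coefficient B₂ = b − a/(RT) vanishes at T_B = a/(Rb).
T_B = 554.9/(8.314×0.06400) = 554.9/0.53210 = 1043 K

T_B ≈ 1043 K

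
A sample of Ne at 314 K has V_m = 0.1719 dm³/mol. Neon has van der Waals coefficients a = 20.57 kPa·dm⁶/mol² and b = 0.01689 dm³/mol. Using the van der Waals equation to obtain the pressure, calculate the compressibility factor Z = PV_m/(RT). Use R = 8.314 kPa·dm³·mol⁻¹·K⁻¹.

P = RT/(V_m − b) − a/V_m² = (8.314)(314)/(0.1719 − 0.01689) − 20.57/(0.1719)²
  = 2610.6/0.15501 − 696.12 = 16841 − 696.12 = 16145 kPa
Z = PV_m/(RT) = (16145)(0.1719)/((8.314)(314)) = 2775.3/2610.6 = 1.063

Z ≈ 1.063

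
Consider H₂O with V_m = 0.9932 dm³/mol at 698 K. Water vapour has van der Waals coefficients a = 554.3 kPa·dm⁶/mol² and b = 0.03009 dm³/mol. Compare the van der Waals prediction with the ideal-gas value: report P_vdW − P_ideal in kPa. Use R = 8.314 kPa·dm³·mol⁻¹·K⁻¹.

ΔP ≈ -379.4 kPa

Ideal: P_ideal = RT/V_m = (8.314)(698)/0.9932 = 5842.90 kPa
vdW: P = RT/(V_m − b) − a/V_m² = 5803.17/0.963110 − 554.3/0.986446 = 6025.45 − 561.916 = 5463.53 kPa
ΔP = 5463.53 − 5842.90 = -379.4 kPa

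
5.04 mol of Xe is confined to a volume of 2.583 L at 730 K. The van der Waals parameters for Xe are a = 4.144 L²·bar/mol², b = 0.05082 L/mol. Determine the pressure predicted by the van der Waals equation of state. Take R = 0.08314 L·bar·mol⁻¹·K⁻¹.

P ≈ 115.7 bar

P = nRT/(V − nb) − a n²/V²
nRT/(V − nb) = (5.04)(0.08314)(730)/(2.583 − 5.04×0.05082) = 305.89/2.3269 = 131.46 bar
a n²/V² = (4.144)(5.04)²/(2.583)² = 15.777 bar
P = 131.46 − 15.777 = 115.7 bar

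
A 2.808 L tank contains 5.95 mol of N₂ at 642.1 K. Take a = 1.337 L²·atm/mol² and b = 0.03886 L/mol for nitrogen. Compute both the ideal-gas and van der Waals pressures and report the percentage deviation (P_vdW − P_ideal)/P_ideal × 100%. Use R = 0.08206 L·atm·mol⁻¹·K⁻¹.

Ideal: P_ideal = nRT/V = (5.95)(0.08206)(642.1)/2.808 = 111.649 atm
vdW: P = nRT/(V − nb) − a n²/V² = 313.510/2.57678 − 47.3331/7.88486 = 121.667 − 6.00304 = 115.664 atm
% deviation = (115.664 − 111.649)/111.649 × 100% = 3.60%

3.60 %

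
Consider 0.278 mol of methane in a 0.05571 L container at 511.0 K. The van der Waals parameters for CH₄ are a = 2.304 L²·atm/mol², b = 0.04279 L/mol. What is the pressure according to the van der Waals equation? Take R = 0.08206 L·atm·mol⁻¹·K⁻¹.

P = nRT/(V − nb) − a n²/V²
nRT/(V − nb) = (0.278)(0.08206)(511.0)/(0.05571 − 0.278×0.04279) = 11.657/0.043814 = 266.06 atm
a n²/V² = (2.304)(0.278)²/(0.05571)² = 57.373 atm
P = 266.06 − 57.373 = 208.7 atm

P ≈ 208.7 atm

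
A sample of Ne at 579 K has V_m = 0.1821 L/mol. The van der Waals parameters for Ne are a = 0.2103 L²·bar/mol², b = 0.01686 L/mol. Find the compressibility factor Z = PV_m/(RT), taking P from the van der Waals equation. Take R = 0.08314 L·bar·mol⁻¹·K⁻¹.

Z ≈ 1.078

P = RT/(V_m − b) − a/V_m² = (0.08314)(579)/(0.1821 − 0.01686) − 0.2103/(0.1821)²
  = 48.138/0.16524 − 6.3419 = 291.32 − 6.3419 = 284.98 bar
Z = PV_m/(RT) = (284.98)(0.1821)/((0.08314)(579)) = 51.895/48.138 = 1.078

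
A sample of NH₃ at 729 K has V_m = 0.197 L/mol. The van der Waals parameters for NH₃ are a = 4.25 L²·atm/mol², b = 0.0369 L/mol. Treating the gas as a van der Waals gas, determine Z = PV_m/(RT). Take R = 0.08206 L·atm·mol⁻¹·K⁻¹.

Z ≈ 0.8698

P = RT/(V_m − b) − a/V_m² = (0.08206)(729)/(0.197 − 0.0369) − 4.25/(0.197)²
  = 59.822/0.16010 − 109.51 = 373.65 − 109.51 = 264.14 atm
Z = PV_m/(RT) = (264.14)(0.197)/((0.08206)(729)) = 52.036/59.822 = 0.8698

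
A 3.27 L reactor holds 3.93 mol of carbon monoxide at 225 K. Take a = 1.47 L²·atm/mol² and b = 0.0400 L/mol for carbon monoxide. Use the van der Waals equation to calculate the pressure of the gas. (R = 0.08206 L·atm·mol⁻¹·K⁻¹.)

P ≈ 21.19 atm

P = nRT/(V − nb) − a n²/V²
nRT/(V − nb) = (3.93)(0.08206)(225)/(3.27 − 3.93×0.0400) = 72.562/3.1128 = 23.311 atm
a n²/V² = (1.47)(3.93)²/(3.27)² = 2.1233 atm
P = 23.311 − 2.1233 = 21.19 atm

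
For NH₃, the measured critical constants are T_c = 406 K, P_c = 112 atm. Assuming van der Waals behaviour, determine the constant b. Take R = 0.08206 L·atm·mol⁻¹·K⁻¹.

From T_c = 8a/(27Rb) and P_c = a/(27b²): b = R T_c/(8 P_c).
b = (0.08206)(406)/(8×112) = 33.316/896.00 = 0.03718 L/mol

b ≈ 0.03718 L/mol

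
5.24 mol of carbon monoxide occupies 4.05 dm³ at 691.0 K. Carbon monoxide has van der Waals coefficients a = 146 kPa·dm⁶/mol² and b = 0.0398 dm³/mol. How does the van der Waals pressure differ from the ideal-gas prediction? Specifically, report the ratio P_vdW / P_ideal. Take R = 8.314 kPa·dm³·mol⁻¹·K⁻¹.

Ideal: P_ideal = nRT/V = (5.24)(8.314)(691.0)/4.05 = 7433.00 kPa
vdW: P = nRT/(V − nb) − a n²/V² = 30103.7/3.84145 − 4008.81/16.4025 = 7836.55 − 244.402 = 7592.15 kPa
Ratio = 7592.15/7433.00 = 1.021

P_vdW / P_ideal ≈ 1.021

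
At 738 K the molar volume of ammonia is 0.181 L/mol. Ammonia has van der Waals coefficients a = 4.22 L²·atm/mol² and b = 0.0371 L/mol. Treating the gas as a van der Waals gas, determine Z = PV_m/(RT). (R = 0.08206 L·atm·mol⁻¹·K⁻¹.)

Z ≈ 0.8728

P = RT/(V_m − b) − a/V_m² = (0.08206)(738)/(0.181 − 0.0371) − 4.22/(0.181)²
  = 60.560/0.14390 − 128.81 = 420.85 − 128.81 = 292.04 atm
Z = PV_m/(RT) = (292.04)(0.181)/((0.08206)(738)) = 52.859/60.560 = 0.8728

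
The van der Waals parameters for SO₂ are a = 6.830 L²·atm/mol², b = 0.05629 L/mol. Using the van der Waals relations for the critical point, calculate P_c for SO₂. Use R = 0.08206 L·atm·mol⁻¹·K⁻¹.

For a van der Waals gas, P_c = a/(27b²).
P_c = 6.830/(27×(0.05629)²) = 6.830/0.085551 = 79.84 atm

P_c ≈ 79.84 atm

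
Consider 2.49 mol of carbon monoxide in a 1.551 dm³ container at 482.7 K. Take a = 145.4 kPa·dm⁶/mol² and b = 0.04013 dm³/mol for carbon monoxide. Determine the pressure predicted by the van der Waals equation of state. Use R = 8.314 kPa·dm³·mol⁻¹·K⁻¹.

P ≈ 6512 kPa

P = nRT/(V − nb) − a n²/V²
nRT/(V − nb) = (2.49)(8.314)(482.7)/(1.551 − 2.49×0.04013) = 9992.8/1.4511 = 6886.4 kPa
a n²/V² = (145.4)(2.49)²/(1.551)² = 374.75 kPa
P = 6886.4 − 374.75 = 6512 kPa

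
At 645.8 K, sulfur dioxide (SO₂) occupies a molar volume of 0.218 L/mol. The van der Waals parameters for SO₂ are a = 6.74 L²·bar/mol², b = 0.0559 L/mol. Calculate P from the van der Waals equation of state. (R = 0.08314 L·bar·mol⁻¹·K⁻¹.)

P ≈ 189.4 bar

P = RT/(V_m − b) − a/V_m²
RT/(V_m − b) = (0.08314)(645.8)/(0.218 − 0.0559) = 53.692/0.16210 = 331.23 bar
a/V_m² = 6.74/(0.218)² = 141.82 bar
P = 331.23 − 141.82 = 189.4 bar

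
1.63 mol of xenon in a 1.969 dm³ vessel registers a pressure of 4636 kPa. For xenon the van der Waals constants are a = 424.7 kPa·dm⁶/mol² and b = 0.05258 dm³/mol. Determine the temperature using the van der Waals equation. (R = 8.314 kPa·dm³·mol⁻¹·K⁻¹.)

T ≈ 684.7 K

T = (P + a n²/V²)(V − nb)/(nR)
P + a n²/V² = 4636 + (424.7)(1.63)²/(1.969)² = 4927.0 kPa
V − nb = 1.969 − (1.63)(0.05258) = 1.8833 dm³
T = (4927.0)(1.8833)/((1.63)(8.314)) = 684.7 K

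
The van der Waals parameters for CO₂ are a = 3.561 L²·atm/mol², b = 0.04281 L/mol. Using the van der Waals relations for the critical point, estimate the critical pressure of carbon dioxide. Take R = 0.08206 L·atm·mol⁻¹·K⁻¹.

P_c ≈ 71.96 atm

For a van der Waals gas, P_c = a/(27b²).
P_c = 3.561/(27×(0.04281)²) = 3.561/0.049483 = 71.96 atm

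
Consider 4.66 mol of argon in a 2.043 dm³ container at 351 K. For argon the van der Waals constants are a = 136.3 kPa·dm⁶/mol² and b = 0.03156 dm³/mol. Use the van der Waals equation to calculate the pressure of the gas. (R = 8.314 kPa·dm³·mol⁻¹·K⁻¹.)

P = nRT/(V − nb) − a n²/V²
nRT/(V − nb) = (4.66)(8.314)(351)/(2.043 − 4.66×0.03156) = 13599/1.8959 = 7172.8 kPa
a n²/V² = (136.3)(4.66)²/(2.043)² = 709.14 kPa
P = 7172.8 − 709.14 = 6464 kPa

P ≈ 6464 kPa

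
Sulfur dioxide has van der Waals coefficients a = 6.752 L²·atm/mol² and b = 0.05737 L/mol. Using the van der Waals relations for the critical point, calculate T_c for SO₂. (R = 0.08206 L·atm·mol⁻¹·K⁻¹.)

T_c ≈ 425.0 K

For a van der Waals gas, T_c = 8a/(27Rb).
T_c = 8×6.752/(27×0.08206×0.05737) = 54.016/0.12711 = 425.0 K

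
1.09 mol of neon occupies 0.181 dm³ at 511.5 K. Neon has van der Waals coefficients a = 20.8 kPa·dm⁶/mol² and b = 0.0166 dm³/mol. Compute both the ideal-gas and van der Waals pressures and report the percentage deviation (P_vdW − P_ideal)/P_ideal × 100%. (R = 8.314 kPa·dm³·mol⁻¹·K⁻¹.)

Ideal: P_ideal = nRT/V = (1.09)(8.314)(511.5)/0.181 = 25609.6 kPa
vdW: P = nRT/(V − nb) − a n²/V² = 4635.35/0.162906 − 24.7125/0.0327610 = 28454.1 − 754.327 = 27699.8 kPa
% deviation = (27699.8 − 25609.6)/25609.6 × 100% = 8.16%

8.16 %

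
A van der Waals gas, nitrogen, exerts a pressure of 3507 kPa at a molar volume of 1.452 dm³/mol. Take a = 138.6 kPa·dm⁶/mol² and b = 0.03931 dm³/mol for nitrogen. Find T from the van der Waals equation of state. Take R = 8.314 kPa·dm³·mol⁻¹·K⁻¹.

T = (P + a/V_m²)(V_m − b)/R
P + a/V_m² = 3507 + 138.6/(1.452)² = 3572.7 kPa
V_m − b = 1.452 − 0.03931 = 1.4127 dm³/mol
T = (3572.7)(1.4127)/8.314 = 607.1 K

T ≈ 607.1 K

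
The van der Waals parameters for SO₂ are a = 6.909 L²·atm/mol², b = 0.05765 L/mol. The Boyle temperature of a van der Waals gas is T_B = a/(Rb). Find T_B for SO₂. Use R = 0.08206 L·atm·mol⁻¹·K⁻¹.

T_B ≈ 1460 K

For a van der Waals gas the second virial coefficient B₂ = b − a/(RT) vanishes at T_B = a/(Rb).
T_B = 6.909/(0.08206×0.05765) = 6.909/0.0047308 = 1460 K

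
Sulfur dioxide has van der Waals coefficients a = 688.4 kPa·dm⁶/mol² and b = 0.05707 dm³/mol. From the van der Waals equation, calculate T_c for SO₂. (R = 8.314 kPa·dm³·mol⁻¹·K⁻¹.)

T_c ≈ 429.9 K

For a van der Waals gas, T_c = 8a/(27Rb).
T_c = 8×688.4/(27×8.314×0.05707) = 5507.2/12.811 = 429.9 K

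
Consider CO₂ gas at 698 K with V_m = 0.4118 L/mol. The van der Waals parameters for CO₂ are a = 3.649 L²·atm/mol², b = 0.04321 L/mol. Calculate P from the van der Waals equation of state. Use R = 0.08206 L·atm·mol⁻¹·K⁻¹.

P ≈ 133.9 atm

P = RT/(V_m − b) − a/V_m²
RT/(V_m − b) = (0.08206)(698)/(0.4118 − 0.04321) = 57.278/0.36859 = 155.40 atm
a/V_m² = 3.649/(0.4118)² = 21.518 atm
P = 155.40 − 21.518 = 133.9 atm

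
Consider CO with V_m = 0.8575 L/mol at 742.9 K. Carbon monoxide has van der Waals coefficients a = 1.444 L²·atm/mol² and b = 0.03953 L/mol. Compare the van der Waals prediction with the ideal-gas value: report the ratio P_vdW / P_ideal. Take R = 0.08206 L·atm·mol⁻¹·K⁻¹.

Ideal: P_ideal = RT/V_m = (0.08206)(742.9)/0.8575 = 71.0931 atm
vdW: P = RT/(V_m − b) − a/V_m² = 60.9624/0.817970 − 1.444/0.735306 = 74.5289 − 1.96381 = 72.5651 atm
Ratio = 72.5651/71.0931 = 1.021

P_vdW / P_ideal ≈ 1.021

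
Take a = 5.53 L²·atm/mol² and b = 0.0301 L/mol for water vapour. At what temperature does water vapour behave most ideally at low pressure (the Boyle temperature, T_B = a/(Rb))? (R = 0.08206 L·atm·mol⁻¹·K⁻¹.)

T_B ≈ 2239 K

For a van der Waals gas the second virial coefficient B₂ = b − a/(RT) vanishes at T_B = a/(Rb).
T_B = 5.53/(0.08206×0.0301) = 5.53/0.0024700 = 2239 K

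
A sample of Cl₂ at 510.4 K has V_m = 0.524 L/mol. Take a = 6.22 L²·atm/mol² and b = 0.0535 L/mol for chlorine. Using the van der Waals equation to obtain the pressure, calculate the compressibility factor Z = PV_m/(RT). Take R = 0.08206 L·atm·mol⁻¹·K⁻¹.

P = RT/(V_m − b) − a/V_m² = (0.08206)(510.4)/(0.524 − 0.0535) − 6.22/(0.524)²
  = 41.883/0.47050 − 22.653 = 89.018 − 22.653 = 66.365 atm
Z = PV_m/(RT) = (66.365)(0.524)/((0.08206)(510.4)) = 34.775/41.883 = 0.8303

Z ≈ 0.8303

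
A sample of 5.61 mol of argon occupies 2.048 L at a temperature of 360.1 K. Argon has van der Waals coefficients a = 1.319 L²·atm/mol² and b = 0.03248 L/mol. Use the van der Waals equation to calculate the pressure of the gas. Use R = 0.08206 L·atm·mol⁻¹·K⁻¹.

P = nRT/(V − nb) − a n²/V²
nRT/(V − nb) = (5.61)(0.08206)(360.1)/(2.048 − 5.61×0.03248) = 165.77/1.8658 = 88.847 atm
a n²/V² = (1.319)(5.61)²/(2.048)² = 9.8972 atm
P = 88.847 − 9.8972 = 78.95 atm

P ≈ 78.95 atm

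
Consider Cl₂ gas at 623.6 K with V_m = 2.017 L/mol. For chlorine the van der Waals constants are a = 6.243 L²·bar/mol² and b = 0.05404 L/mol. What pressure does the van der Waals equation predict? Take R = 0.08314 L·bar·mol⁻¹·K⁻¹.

P ≈ 24.88 bar

P = RT/(V_m − b) − a/V_m²
RT/(V_m − b) = (0.08314)(623.6)/(2.017 − 0.05404) = 51.846/1.9630 = 26.412 bar
a/V_m² = 6.243/(2.017)² = 1.5346 bar
P = 26.412 − 1.5346 = 24.88 bar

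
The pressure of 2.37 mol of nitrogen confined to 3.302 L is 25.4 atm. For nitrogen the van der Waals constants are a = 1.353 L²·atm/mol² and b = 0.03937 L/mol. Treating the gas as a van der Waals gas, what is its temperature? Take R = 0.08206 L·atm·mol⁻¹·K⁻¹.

T = (P + a n²/V²)(V − nb)/(nR)
P + a n²/V² = 25.4 + (1.353)(2.37)²/(3.302)² = 26.097 atm
V − nb = 3.302 − (2.37)(0.03937) = 3.2087 L
T = (26.097)(3.2087)/((2.37)(0.08206)) = 430.6 K

T ≈ 430.6 K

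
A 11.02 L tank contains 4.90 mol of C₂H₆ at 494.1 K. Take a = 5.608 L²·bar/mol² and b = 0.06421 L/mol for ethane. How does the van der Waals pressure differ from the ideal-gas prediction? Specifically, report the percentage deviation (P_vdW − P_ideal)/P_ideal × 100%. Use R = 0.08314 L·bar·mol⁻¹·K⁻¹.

Ideal: P_ideal = nRT/V = (4.90)(0.08314)(494.1)/11.02 = 18.2658 bar
vdW: P = nRT/(V − nb) − a n²/V² = 201.289/10.7054 − 134.648/121.440 = 18.8026 − 1.10876 = 17.6938 bar
% deviation = (17.6938 − 18.2658)/18.2658 × 100% = -3.13%

-3.13 %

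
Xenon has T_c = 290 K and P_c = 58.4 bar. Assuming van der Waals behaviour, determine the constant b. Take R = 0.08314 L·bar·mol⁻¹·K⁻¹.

b ≈ 0.05161 L/mol

From T_c = 8a/(27Rb) and P_c = a/(27b²): b = R T_c/(8 P_c).
b = (0.08314)(290)/(8×58.4) = 24.111/467.20 = 0.05161 L/mol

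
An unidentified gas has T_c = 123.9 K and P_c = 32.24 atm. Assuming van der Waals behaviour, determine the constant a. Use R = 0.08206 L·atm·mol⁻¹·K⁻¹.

From T_c = 8a/(27Rb) and P_c = a/(27b²): a = 27 R² T_c²/(64 P_c).
a = 27×(0.08206)²×(123.9)²/(64×32.24) = 2791.1/2063.4 = 1.353 L²·atm/mol²

a ≈ 1.353 L²·atm/mol²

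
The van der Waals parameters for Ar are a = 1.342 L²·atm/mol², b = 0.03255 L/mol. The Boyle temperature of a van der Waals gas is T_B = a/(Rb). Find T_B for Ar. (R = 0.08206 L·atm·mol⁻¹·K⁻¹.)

For a van der Waals gas the second virial coefficient B₂ = b − a/(RT) vanishes at T_B = a/(Rb).
T_B = 1.342/(0.08206×0.03255) = 1.342/0.0026711 = 502.4 K

T_B ≈ 502.4 K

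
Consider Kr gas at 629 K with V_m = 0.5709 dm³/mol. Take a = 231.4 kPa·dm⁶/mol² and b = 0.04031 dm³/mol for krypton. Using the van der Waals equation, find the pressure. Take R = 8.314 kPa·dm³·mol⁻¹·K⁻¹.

P ≈ 9146 kPa

P = RT/(V_m − b) − a/V_m²
RT/(V_m − b) = (8.314)(629)/(0.5709 − 0.04031) = 5229.5/0.53059 = 9856.0 kPa
a/V_m² = 231.4/(0.5709)² = 709.98 kPa
P = 9856.0 − 709.98 = 9146 kPa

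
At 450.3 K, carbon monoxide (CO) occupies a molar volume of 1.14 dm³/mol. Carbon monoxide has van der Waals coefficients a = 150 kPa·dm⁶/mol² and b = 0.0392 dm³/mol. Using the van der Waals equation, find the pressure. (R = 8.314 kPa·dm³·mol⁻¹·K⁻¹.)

P = RT/(V_m − b) − a/V_m²
RT/(V_m − b) = (8.314)(450.3)/(1.14 − 0.0392) = 3743.8/1.1008 = 3401.0 kPa
a/V_m² = 150/(1.14)² = 115.42 kPa
P = 3401.0 − 115.42 = 3286 kPa

P ≈ 3286 kPa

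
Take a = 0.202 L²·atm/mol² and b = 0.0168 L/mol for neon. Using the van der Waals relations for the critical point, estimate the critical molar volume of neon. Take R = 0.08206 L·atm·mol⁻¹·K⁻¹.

V_m,c ≈ 0.05040 L/mol

For a van der Waals gas, V_m,c = 3b.
V_m,c = 3×0.0168 = 0.05040 L/mol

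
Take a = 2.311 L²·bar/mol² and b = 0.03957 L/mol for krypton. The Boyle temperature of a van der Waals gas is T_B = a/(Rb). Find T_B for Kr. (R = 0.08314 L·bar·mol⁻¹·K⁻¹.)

For a van der Waals gas the second virial coefficient B₂ = b − a/(RT) vanishes at T_B = a/(Rb).
T_B = 2.311/(0.08314×0.03957) = 2.311/0.0032898 = 702.5 K

T_B ≈ 702.5 K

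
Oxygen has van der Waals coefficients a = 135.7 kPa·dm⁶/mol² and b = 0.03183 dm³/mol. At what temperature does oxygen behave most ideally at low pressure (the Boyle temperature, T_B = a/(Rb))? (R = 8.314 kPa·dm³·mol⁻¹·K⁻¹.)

T_B ≈ 512.8 K

For a van der Waals gas the second virial coefficient B₂ = b − a/(RT) vanishes at T_B = a/(Rb).
T_B = 135.7/(8.314×0.03183) = 135.7/0.26463 = 512.8 K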